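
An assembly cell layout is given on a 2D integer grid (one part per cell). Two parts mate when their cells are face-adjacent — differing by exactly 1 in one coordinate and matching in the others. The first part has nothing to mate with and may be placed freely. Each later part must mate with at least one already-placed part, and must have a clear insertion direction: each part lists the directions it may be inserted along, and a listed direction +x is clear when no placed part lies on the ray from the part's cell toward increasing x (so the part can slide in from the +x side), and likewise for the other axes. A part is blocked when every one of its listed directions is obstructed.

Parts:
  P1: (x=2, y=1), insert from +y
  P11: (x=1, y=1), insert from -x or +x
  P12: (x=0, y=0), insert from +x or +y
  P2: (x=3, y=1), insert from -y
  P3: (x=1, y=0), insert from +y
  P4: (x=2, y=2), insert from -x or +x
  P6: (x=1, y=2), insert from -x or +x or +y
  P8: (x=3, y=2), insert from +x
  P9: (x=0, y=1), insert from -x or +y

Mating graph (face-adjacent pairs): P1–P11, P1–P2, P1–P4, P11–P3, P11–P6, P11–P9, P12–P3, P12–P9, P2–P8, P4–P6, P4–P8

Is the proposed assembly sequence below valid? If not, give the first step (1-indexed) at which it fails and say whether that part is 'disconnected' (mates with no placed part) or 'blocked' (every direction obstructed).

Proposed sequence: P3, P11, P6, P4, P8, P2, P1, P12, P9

Invalid at step 7 (blocked)

1. P3@(1, 0) [+y clear] — {P3}
2. P11@(1, 1) [-x clear] — {P11, P3}
3. P6@(1, 2) [-x clear] — {P11, P3, P6}
4. P4@(2, 2) [+x clear] — {P11, P3, P4, P6}
5. P8@(3, 2) [+x clear] — {P11, P3, P4, P6, P8}
6. P2@(3, 1) [-y clear] — {P11, P2, P3, P4, P6, P8}
7. P1@(2, 1) — +y all obstructed ⇒ blocked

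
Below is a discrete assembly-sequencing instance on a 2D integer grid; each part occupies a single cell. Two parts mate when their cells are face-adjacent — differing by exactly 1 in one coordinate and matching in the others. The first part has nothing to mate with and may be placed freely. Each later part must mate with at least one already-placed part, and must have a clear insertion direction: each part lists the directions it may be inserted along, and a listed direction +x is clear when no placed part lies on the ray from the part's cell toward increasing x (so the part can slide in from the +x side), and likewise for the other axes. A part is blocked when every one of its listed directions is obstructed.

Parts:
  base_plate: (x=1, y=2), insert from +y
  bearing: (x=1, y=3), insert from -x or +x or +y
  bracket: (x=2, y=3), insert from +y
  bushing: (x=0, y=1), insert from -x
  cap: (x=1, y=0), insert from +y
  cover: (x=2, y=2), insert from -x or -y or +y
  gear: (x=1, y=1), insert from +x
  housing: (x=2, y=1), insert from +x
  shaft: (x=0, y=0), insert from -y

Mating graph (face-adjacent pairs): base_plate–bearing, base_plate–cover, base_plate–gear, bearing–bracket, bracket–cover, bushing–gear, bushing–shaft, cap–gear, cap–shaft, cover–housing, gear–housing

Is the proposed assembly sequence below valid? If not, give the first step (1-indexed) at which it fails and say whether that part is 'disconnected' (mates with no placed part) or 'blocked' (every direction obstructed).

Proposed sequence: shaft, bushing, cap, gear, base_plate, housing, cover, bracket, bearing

Valid

1. shaft@(0, 0) [-y clear] — {shaft}
2. bushing@(0, 1) [-x clear] — {bushing, shaft}
3. cap@(1, 0) [+y clear] — {bushing, cap, shaft}
4. gear@(1, 1) [+x clear] — {bushing, cap, gear, shaft}
5. base_plate@(1, 2) [+y clear] — {base_plate, bushing, cap, gear, shaft}
6. housing@(2, 1) [+x clear] — {base_plate, bushing, cap, gear, housing, shaft}
7. cover@(2, 2) [+y clear] — {base_plate, bushing, cap, cover, gear, housing, shaft}
8. bracket@(2, 3) [+y clear] — {base_plate, bracket, bushing, cap, cover, gear, housing, shaft}
9. bearing@(1, 3) [-x clear] — {base_plate, bearing, bracket, bushing, cap, cover, gear, housing, shaft}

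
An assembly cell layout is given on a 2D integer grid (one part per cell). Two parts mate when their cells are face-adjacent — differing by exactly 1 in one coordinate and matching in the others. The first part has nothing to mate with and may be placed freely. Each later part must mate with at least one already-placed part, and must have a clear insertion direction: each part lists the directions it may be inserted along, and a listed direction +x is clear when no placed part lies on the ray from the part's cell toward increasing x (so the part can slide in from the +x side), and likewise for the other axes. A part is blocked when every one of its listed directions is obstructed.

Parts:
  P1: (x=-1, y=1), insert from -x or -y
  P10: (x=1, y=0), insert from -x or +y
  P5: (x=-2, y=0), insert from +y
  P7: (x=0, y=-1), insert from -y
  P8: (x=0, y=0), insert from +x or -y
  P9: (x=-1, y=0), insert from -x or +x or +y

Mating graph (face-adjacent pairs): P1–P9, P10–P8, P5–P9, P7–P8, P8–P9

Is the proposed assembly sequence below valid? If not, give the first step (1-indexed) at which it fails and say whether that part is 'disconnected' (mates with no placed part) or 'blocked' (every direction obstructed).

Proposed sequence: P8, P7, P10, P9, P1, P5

Valid

1. P8@(0, 0) [+x clear] — {P8}
2. P7@(0, -1) [-y clear] — {P7, P8}
3. P10@(1, 0) [+y clear] — {P10, P7, P8}
4. P9@(-1, 0) [-x clear] — {P10, P7, P8, P9}
5. P1@(-1, 1) [-x clear] — {P1, P10, P7, P8, P9}
6. P5@(-2, 0) [+y clear] — {P1, P10, P5, P7, P8, P9}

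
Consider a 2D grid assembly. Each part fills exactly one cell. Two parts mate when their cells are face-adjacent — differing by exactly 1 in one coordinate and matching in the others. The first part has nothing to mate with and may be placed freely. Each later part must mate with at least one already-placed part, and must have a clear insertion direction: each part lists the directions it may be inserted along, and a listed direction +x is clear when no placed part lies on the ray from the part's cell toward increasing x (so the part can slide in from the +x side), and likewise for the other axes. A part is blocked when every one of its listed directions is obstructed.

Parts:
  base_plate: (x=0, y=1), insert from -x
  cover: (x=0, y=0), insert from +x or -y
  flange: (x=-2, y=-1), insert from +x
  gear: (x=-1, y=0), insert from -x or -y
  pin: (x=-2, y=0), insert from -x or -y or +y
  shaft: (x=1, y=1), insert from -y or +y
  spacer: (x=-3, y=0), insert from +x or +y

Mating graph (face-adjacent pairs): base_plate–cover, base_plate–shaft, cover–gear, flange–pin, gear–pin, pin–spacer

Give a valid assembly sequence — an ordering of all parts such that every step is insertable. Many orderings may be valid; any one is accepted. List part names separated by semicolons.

gear; cover; pin; flange; spacer; base_plate; shaft

1. gear@(-1, 0) [-x clear] — {gear}
2. cover@(0, 0) [+x clear] — {cover, gear}
3. pin@(-2, 0) [-x clear] — {cover, gear, pin}
4. flange@(-2, -1) [+x clear] — {cover, flange, gear, pin}
5. spacer@(-3, 0) [+y clear] — {cover, flange, gear, pin, spacer}
6. base_plate@(0, 1) [-x clear] — {base_plate, cover, flange, gear, pin, spacer}
7. shaft@(1, 1) [-y clear] — {base_plate, cover, flange, gear, pin, shaft, spacer}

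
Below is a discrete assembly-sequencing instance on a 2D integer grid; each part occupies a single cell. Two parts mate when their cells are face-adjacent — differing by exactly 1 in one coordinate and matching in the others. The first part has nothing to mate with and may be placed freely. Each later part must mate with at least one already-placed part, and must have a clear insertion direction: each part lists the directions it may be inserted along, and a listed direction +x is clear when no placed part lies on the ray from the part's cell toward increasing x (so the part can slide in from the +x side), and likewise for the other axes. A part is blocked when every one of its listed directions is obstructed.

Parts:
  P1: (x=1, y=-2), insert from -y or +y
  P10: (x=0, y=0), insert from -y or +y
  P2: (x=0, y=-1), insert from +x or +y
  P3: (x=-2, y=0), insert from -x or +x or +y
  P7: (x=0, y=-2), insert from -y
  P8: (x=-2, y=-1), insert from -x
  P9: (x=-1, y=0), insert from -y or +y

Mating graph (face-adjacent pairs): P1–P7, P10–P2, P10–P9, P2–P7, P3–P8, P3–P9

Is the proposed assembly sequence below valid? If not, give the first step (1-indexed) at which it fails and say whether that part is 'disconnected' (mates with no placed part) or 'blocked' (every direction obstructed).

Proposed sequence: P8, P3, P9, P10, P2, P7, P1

1. P8@(-2, -1) [-x clear] — {P8}
2. P3@(-2, 0) [-x clear] — {P3, P8}
3. P9@(-1, 0) [-y clear] — {P3, P8, P9}
4. P10@(0, 0) [-y clear] — {P10, P3, P8, P9}
5. P2@(0, -1) [+x clear] — {P10, P2, P3, P8, P9}
6. P7@(0, -2) [-y clear] — {P10, P2, P3, P7, P8, P9}
7. P1@(1, -2) [-y clear] — {P1, P10, P2, P3, P7, P8, P9}

Valid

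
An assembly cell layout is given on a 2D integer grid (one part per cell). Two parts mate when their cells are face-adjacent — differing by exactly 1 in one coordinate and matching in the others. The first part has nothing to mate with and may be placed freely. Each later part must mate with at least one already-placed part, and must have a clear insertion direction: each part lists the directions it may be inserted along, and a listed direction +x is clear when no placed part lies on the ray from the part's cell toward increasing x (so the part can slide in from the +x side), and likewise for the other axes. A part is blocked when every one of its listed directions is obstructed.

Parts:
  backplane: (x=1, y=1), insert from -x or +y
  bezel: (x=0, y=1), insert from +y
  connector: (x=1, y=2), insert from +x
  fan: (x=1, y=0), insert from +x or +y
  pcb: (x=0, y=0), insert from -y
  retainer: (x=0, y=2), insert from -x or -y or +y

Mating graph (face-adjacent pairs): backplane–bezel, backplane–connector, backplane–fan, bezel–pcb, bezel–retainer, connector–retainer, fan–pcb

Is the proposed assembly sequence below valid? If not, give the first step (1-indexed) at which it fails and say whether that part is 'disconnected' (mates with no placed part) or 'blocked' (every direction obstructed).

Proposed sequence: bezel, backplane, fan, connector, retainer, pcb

1. bezel@(0, 1) [+y clear] — {bezel}
2. backplane@(1, 1) [+y clear] — {backplane, bezel}
3. fan@(1, 0) [+x clear] — {backplane, bezel, fan}
4. connector@(1, 2) [+x clear] — {backplane, bezel, connector, fan}
5. retainer@(0, 2) [-x clear] — {backplane, bezel, connector, fan, retainer}
6. pcb@(0, 0) [-y clear] — {backplane, bezel, connector, fan, pcb, retainer}

Valid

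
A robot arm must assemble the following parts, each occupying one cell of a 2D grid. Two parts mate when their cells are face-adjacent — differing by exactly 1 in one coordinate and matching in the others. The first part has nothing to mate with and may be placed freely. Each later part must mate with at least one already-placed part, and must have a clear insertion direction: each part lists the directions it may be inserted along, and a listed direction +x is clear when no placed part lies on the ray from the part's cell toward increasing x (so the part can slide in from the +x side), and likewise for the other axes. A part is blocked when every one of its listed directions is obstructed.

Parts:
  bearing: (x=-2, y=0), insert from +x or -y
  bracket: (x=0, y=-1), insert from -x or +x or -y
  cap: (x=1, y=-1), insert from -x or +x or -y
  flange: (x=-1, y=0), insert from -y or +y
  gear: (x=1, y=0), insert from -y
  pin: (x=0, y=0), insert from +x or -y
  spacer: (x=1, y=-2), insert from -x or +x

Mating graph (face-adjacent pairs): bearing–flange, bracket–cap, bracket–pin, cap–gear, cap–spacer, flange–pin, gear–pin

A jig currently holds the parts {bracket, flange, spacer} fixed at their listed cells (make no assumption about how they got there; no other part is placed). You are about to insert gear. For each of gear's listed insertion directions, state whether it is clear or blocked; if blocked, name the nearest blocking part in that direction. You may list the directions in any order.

-y: nearest on ray is spacer@(1, -2) ⇒ blocked

-y: blocked by spacer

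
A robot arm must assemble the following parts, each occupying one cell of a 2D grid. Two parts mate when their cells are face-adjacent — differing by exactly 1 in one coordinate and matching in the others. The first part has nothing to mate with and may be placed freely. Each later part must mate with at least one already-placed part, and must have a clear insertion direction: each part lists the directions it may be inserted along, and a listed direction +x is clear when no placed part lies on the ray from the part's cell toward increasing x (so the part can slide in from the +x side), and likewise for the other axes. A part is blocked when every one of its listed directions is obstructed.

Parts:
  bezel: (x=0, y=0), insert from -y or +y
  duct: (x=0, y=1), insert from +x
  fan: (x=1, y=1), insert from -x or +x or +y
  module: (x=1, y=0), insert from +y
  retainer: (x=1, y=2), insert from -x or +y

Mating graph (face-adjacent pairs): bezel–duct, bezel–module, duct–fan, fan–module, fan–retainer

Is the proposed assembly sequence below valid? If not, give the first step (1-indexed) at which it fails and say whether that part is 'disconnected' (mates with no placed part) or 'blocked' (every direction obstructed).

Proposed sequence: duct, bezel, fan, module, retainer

Invalid at step 4 (blocked)

1. duct@(0, 1) [+x clear] — {duct}
2. bezel@(0, 0) [-y clear] — {bezel, duct}
3. fan@(1, 1) [+x clear] — {bezel, duct, fan}
4. module@(1, 0) — +y all obstructed ⇒ blocked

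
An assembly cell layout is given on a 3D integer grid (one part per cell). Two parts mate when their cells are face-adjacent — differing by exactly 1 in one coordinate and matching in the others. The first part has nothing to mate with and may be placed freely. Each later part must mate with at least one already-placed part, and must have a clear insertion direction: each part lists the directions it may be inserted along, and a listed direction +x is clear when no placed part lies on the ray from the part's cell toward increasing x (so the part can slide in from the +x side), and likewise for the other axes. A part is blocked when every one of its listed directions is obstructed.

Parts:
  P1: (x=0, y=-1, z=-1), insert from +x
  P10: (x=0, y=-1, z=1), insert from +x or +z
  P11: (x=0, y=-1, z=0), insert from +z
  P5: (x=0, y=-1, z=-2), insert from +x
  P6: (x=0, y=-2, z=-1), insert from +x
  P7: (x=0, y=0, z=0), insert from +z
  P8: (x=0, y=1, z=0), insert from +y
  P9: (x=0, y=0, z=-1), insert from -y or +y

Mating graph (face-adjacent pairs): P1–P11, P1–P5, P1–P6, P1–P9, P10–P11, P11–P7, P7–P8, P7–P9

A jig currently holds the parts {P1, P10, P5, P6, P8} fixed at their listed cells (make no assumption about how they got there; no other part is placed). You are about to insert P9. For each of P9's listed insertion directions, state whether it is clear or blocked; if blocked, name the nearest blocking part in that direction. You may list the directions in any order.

-y: nearest on ray is P1@(0, -1, -1) ⇒ blocked
+y: ray from P9(0, 0, -1) has no placed part ⇒ clear

+y: clear; -y: blocked by P1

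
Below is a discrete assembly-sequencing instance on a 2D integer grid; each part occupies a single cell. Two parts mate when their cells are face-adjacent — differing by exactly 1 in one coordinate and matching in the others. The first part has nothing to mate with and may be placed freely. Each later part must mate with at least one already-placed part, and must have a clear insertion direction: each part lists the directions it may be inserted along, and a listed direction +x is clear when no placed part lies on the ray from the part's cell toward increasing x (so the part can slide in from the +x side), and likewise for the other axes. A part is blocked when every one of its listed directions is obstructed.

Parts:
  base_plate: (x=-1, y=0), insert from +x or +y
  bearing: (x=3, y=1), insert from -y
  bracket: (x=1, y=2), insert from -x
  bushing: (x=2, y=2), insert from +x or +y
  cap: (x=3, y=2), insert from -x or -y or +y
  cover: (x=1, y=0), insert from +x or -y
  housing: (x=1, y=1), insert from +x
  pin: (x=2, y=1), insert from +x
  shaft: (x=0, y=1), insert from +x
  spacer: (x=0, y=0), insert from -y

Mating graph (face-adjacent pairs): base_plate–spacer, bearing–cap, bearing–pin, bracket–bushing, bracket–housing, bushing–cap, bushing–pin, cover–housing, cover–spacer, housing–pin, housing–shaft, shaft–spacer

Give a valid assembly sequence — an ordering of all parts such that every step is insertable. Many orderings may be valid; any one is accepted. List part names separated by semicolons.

1. spacer@(0, 0) [-y clear] — {spacer}
2. shaft@(0, 1) [+x clear] — {shaft, spacer}
3. base_plate@(-1, 0) [+y clear] — {base_plate, shaft, spacer}
4. cover@(1, 0) [+x clear] — {base_plate, cover, shaft, spacer}
5. housing@(1, 1) [+x clear] — {base_plate, cover, housing, shaft, spacer}
6. pin@(2, 1) [+x clear] — {base_plate, cover, housing, pin, shaft, spacer}
7. bracket@(1, 2) [-x clear] — {base_plate, bracket, cover, housing, pin, shaft, spacer}
8. bushing@(2, 2) [+x clear] — {base_plate, bracket, bushing, cover, housing, pin, shaft, spacer}
9. cap@(3, 2) [-y clear] — {base_plate, bracket, bushing, cap, cover, housing, pin, shaft, spacer}
10. bearing@(3, 1) [-y clear] — {base_plate, bearing, bracket, bushing, cap, cover, housing, pin, shaft, spacer}

spacer; shaft; base_plate; cover; housing; pin; bracket; bushing; cap; bearing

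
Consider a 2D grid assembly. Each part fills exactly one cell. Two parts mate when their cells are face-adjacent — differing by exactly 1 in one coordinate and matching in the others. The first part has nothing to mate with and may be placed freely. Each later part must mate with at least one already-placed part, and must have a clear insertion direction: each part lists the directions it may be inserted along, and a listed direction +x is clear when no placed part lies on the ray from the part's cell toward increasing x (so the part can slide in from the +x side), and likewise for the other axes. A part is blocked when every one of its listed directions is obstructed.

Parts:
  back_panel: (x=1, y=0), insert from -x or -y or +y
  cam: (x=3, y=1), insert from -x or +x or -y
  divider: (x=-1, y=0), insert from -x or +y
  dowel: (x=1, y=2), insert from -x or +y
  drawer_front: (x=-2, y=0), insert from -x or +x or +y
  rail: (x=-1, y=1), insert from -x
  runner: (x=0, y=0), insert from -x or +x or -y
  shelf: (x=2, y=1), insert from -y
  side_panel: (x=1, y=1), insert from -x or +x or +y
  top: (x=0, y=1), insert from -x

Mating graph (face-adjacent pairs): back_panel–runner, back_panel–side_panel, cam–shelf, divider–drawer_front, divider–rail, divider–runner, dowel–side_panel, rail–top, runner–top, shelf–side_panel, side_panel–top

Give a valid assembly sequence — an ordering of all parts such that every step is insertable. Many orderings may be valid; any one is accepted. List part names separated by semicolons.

1. cam@(3, 1) [-x clear] — {cam}
2. shelf@(2, 1) [-y clear] — {cam, shelf}
3. side_panel@(1, 1) [-x clear] — {cam, shelf, side_panel}
4. back_panel@(1, 0) [-x clear] — {back_panel, cam, shelf, side_panel}
5. runner@(0, 0) [-x clear] — {back_panel, cam, runner, shelf, side_panel}
6. top@(0, 1) [-x clear] — {back_panel, cam, runner, shelf, side_panel, top}
7. divider@(-1, 0) [-x clear] — {back_panel, cam, divider, runner, shelf, side_panel, top}
8. rail@(-1, 1) [-x clear] — {back_panel, cam, divider, rail, runner, shelf, side_panel, top}
9. drawer_front@(-2, 0) [-x clear] — {back_panel, cam, divider, drawer_front, rail, runner, shelf, side_panel, top}
10. dowel@(1, 2) [-x clear] — {back_panel, cam, divider, dowel, drawer_front, rail, runner, shelf, side_panel, top}

cam; shelf; side_panel; back_panel; runner; top; divider; rail; drawer_front; dowel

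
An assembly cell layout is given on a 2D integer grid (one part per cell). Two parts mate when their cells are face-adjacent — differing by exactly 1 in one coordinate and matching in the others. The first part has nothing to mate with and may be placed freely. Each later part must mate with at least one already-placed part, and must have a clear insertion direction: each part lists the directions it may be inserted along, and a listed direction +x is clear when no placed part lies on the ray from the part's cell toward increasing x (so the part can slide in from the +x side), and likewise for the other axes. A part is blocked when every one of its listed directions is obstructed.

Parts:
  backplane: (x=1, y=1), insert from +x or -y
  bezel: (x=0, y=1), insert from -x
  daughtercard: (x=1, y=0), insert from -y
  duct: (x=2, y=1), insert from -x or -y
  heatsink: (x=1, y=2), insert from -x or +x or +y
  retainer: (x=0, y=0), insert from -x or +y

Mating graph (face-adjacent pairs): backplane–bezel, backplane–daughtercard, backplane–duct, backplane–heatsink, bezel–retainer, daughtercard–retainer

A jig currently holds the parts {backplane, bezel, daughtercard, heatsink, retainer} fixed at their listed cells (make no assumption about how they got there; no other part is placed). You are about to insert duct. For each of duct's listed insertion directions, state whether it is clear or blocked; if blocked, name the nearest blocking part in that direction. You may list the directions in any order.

-x: nearest on ray is backplane@(1, 1) ⇒ blocked
-y: ray from duct(2, 1) has no placed part ⇒ clear

-x: blocked by backplane; -y: clear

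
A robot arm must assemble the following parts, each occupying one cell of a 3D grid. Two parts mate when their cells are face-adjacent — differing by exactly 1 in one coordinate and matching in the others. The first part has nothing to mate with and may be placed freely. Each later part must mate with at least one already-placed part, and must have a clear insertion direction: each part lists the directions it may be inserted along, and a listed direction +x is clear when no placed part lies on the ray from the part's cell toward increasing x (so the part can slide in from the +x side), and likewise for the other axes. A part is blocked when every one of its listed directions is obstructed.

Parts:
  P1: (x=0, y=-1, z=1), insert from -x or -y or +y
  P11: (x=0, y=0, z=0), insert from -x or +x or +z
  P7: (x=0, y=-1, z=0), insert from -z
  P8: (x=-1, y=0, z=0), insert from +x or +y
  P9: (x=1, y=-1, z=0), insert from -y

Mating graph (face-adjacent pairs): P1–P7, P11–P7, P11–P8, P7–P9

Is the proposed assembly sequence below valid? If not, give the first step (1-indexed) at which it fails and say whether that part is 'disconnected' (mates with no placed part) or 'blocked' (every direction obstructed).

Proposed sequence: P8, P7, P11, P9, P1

1. P8@(-1, 0, 0) [+x clear] — {P8}
2. P7@(0, -1, 0) — no placed neighbour ⇒ disconnected

Invalid at step 2 (disconnected)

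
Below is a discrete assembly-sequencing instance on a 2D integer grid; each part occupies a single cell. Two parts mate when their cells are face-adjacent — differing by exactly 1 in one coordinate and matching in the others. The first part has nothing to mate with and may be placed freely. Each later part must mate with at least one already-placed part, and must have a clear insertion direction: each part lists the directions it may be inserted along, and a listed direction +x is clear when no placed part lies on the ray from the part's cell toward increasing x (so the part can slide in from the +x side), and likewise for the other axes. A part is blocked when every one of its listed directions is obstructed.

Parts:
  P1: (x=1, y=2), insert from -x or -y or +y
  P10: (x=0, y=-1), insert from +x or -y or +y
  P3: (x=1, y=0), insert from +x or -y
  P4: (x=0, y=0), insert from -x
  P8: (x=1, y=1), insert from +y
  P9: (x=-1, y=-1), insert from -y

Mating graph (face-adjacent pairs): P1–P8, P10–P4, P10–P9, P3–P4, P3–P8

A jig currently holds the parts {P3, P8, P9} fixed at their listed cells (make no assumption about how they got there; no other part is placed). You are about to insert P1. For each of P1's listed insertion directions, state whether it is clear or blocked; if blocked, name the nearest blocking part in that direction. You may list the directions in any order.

-x: ray from P1(1, 2) has no placed part ⇒ clear
-y: nearest on ray is P8@(1, 1) ⇒ blocked
+y: ray from P1(1, 2) has no placed part ⇒ clear

+y: clear; -x: clear; -y: blocked by P8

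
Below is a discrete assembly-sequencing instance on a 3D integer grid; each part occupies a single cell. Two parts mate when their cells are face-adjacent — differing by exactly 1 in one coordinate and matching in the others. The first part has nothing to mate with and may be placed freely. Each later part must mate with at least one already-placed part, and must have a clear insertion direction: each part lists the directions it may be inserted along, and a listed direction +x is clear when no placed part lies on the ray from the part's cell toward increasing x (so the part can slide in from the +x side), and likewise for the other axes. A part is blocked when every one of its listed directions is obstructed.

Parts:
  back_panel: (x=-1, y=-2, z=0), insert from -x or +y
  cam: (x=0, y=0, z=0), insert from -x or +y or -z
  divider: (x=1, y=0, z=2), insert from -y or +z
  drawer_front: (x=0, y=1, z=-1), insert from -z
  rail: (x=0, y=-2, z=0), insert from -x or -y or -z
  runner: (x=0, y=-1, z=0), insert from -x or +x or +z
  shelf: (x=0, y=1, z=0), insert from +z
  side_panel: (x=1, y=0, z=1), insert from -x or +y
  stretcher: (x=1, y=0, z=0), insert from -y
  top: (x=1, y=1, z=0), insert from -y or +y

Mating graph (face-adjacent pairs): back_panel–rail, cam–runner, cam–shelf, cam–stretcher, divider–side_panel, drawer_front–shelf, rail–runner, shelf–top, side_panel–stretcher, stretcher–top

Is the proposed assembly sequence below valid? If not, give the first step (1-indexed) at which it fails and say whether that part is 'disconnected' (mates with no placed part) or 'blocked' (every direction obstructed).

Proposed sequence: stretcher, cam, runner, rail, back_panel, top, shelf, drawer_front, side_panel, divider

Valid

1. stretcher@(1, 0, 0) [-y clear] — {stretcher}
2. cam@(0, 0, 0) [-x clear] — {cam, stretcher}
3. runner@(0, -1, 0) [-x clear] — {cam, runner, stretcher}
4. rail@(0, -2, 0) [-x clear] — {cam, rail, runner, stretcher}
5. back_panel@(-1, -2, 0) [-x clear] — {back_panel, cam, rail, runner, stretcher}
6. top@(1, 1, 0) [+y clear] — {back_panel, cam, rail, runner, stretcher, top}
7. shelf@(0, 1, 0) [+z clear] — {back_panel, cam, rail, runner, shelf, stretcher, top}
8. drawer_front@(0, 1, -1) [-z clear] — {back_panel, cam, drawer_front, rail, runner, shelf, stretcher, top}
9. side_panel@(1, 0, 1) [-x clear] — {back_panel, cam, drawer_front, rail, runner, shelf, side_panel, stretcher, top}
10. divider@(1, 0, 2) [-y clear] — {back_panel, cam, divider, drawer_front, rail, runner, shelf, side_panel, stretcher, top}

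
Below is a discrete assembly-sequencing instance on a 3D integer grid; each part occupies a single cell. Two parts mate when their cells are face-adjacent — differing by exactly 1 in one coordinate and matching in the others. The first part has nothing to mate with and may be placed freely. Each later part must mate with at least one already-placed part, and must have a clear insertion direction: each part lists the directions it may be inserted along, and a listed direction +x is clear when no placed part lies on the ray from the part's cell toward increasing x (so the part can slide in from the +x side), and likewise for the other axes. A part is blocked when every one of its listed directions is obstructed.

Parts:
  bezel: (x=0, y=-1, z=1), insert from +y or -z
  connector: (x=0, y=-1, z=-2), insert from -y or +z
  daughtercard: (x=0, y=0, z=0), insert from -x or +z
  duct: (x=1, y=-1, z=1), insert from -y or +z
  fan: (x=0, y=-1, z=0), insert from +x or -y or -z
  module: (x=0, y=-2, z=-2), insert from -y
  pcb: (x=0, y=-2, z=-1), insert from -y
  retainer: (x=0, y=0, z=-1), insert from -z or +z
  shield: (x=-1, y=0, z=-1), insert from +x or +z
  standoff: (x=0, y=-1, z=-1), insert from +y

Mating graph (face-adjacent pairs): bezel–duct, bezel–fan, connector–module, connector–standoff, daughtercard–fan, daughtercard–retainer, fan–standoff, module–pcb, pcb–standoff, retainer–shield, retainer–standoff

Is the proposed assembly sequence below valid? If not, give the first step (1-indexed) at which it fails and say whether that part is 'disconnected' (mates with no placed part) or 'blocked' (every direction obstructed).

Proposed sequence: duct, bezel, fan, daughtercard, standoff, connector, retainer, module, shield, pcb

Valid

1. duct@(1, -1, 1) [-y clear] — {duct}
2. bezel@(0, -1, 1) [+y clear] — {bezel, duct}
3. fan@(0, -1, 0) [+x clear] — {bezel, duct, fan}
4. daughtercard@(0, 0, 0) [-x clear] — {bezel, daughtercard, duct, fan}
5. standoff@(0, -1, -1) [+y clear] — {bezel, daughtercard, duct, fan, standoff}
6. connector@(0, -1, -2) [-y clear] — {bezel, connector, daughtercard, duct, fan, standoff}
7. retainer@(0, 0, -1) [-z clear] — {bezel, connector, daughtercard, duct, fan, retainer, standoff}
8. module@(0, -2, -2) [-y clear] — {bezel, connector, daughtercard, duct, fan, module, retainer, standoff}
9. shield@(-1, 0, -1) [+z clear] — {bezel, connector, daughtercard, duct, fan, module, retainer, shield, standoff}
10. pcb@(0, -2, -1) [-y clear] — {bezel, connector, daughtercard, duct, fan, module, pcb, retainer, shield, standoff}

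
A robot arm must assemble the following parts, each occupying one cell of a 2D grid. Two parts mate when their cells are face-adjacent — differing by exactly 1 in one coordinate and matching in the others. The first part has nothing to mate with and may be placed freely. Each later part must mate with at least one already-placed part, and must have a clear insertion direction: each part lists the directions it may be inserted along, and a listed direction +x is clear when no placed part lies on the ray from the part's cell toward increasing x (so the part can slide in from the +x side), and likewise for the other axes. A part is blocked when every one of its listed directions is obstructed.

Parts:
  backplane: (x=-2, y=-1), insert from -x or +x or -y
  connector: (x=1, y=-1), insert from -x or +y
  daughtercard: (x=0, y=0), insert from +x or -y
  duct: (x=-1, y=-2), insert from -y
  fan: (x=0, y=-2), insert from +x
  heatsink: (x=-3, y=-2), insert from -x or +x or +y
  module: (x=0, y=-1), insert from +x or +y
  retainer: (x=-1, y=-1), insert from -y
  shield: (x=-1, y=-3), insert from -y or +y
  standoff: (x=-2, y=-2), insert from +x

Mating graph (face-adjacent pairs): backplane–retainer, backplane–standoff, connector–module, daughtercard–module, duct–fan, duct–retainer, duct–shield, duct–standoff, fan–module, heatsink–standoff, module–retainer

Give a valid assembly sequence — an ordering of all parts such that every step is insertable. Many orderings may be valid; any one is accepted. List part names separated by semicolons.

connector; module; retainer; backplane; standoff; fan; duct; heatsink; daughtercard; shield

1. connector@(1, -1) [-x clear] — {connector}
2. module@(0, -1) [+y clear] — {connector, module}
3. retainer@(-1, -1) [-y clear] — {connector, module, retainer}
4. backplane@(-2, -1) [-x clear] — {backplane, connector, module, retainer}
5. standoff@(-2, -2) [+x clear] — {backplane, connector, module, retainer, standoff}
6. fan@(0, -2) [+x clear] — {backplane, connector, fan, module, retainer, standoff}
7. duct@(-1, -2) [-y clear] — {backplane, connector, duct, fan, module, retainer, standoff}
8. heatsink@(-3, -2) [-x clear] — {backplane, connector, duct, fan, heatsink, module, retainer, standoff}
9. daughtercard@(0, 0) [+x clear] — {backplane, connector, daughtercard, duct, fan, heatsink, module, retainer, standoff}
10. shield@(-1, -3) [-y clear] — {backplane, connector, daughtercard, duct, fan, heatsink, module, retainer, shield, standoff}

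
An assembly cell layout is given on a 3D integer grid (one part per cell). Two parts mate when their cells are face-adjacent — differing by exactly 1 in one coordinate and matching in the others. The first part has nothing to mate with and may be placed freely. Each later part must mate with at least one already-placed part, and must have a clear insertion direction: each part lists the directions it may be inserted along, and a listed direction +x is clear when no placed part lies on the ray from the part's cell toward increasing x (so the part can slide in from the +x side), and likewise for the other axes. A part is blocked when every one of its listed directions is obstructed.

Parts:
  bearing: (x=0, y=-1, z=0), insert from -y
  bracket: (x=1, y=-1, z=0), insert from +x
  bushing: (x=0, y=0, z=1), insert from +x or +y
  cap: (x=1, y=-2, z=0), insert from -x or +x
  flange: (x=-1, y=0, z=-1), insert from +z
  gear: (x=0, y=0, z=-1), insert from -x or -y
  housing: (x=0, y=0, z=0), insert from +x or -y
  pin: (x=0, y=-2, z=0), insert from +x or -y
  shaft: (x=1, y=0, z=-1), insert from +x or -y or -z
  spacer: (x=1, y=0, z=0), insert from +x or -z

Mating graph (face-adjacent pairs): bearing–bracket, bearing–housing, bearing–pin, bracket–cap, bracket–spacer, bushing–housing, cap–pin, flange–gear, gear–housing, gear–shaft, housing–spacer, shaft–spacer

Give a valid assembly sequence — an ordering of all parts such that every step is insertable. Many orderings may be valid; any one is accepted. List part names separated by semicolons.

1. cap@(1, -2, 0) [-x clear] — {cap}
2. bracket@(1, -1, 0) [+x clear] — {bracket, cap}
3. bearing@(0, -1, 0) [-y clear] — {bearing, bracket, cap}
4. housing@(0, 0, 0) [+x clear] — {bearing, bracket, cap, housing}
5. pin@(0, -2, 0) [-y clear] — {bearing, bracket, cap, housing, pin}
6. bushing@(0, 0, 1) [+x clear] — {bearing, bracket, bushing, cap, housing, pin}
7. gear@(0, 0, -1) [-x clear] — {bearing, bracket, bushing, cap, gear, housing, pin}
8. flange@(-1, 0, -1) [+z clear] — {bearing, bracket, bushing, cap, flange, gear, housing, pin}
9. shaft@(1, 0, -1) [+x clear] — {bearing, bracket, bushing, cap, flange, gear, housing, pin, shaft}
10. spacer@(1, 0, 0) [+x clear] — {bearing, bracket, bushing, cap, flange, gear, housing, pin, shaft, spacer}

cap; bracket; bearing; housing; pin; bushing; gear; flange; shaft; spacer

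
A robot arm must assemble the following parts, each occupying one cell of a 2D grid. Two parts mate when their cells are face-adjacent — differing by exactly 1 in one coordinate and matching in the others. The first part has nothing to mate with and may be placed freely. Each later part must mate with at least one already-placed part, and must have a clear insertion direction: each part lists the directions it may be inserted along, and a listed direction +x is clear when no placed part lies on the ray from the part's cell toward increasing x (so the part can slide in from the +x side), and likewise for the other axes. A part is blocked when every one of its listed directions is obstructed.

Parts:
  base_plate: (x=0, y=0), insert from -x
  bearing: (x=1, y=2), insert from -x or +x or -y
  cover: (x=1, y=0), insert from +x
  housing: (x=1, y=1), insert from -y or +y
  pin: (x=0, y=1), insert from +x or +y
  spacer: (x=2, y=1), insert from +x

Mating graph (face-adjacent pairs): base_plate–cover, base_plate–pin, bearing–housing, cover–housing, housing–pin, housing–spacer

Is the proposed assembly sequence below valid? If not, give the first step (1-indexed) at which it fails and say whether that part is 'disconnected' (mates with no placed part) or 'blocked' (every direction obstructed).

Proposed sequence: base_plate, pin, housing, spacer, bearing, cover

1. base_plate@(0, 0) [-x clear] — {base_plate}
2. pin@(0, 1) [+x clear] — {base_plate, pin}
3. housing@(1, 1) [-y clear] — {base_plate, housing, pin}
4. spacer@(2, 1) [+x clear] — {base_plate, housing, pin, spacer}
5. bearing@(1, 2) [-x clear] — {base_plate, bearing, housing, pin, spacer}
6. cover@(1, 0) [+x clear] — {base_plate, bearing, cover, housing, pin, spacer}

Valid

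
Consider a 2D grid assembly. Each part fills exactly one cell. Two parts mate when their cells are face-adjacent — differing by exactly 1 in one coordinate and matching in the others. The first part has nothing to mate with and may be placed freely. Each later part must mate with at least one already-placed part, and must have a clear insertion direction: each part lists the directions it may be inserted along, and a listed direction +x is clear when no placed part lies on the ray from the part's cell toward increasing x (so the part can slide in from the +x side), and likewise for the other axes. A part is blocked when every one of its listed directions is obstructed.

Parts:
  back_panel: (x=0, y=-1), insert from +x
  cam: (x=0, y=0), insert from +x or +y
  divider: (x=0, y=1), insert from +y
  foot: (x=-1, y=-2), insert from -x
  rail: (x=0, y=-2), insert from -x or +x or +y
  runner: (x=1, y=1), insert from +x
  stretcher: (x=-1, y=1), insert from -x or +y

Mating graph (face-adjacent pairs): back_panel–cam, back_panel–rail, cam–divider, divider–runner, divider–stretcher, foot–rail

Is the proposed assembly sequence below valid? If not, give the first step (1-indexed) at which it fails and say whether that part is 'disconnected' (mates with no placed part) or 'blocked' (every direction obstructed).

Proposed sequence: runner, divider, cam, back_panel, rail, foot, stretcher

1. runner@(1, 1) [+x clear] — {runner}
2. divider@(0, 1) [+y clear] — {divider, runner}
3. cam@(0, 0) [+x clear] — {cam, divider, runner}
4. back_panel@(0, -1) [+x clear] — {back_panel, cam, divider, runner}
5. rail@(0, -2) [-x clear] — {back_panel, cam, divider, rail, runner}
6. foot@(-1, -2) [-x clear] — {back_panel, cam, divider, foot, rail, runner}
7. stretcher@(-1, 1) [-x clear] — {back_panel, cam, divider, foot, rail, runner, stretcher}

Valid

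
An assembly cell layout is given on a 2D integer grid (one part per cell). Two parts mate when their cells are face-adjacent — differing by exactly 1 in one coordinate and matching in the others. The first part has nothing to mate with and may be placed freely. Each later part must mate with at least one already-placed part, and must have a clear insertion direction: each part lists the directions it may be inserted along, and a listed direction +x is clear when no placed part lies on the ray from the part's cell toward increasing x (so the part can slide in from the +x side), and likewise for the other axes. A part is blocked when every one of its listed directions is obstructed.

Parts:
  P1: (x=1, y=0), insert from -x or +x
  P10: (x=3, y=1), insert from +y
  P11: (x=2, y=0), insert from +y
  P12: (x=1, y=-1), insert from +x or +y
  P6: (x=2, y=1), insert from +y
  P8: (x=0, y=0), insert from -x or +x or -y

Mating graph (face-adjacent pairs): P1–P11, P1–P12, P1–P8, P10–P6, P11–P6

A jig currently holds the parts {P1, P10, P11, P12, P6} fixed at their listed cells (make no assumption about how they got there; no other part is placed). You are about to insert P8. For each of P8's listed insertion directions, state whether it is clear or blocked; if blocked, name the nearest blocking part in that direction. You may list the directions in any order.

+x: blocked by P1; -x: clear; -y: clear

-x: ray from P8(0, 0) has no placed part ⇒ clear
+x: nearest on ray is P1@(1, 0) ⇒ blocked
-y: ray from P8(0, 0) has no placed part ⇒ clear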